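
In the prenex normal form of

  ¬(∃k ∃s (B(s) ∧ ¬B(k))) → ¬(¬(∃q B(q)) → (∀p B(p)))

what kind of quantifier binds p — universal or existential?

Rewrite implications/biconditionals: A → B as ¬A ∨ B.
  ¬¬(∃k ∃s (B(s) ∧ ¬B(k))) ∨ ¬(¬¬(∃q B(q)) ∨ (∀p B(p)))
Drive negations inward (¬∀x A ≡ ∃x ¬A, ¬∃x A ≡ ∀x ¬A, De Morgan for ∧/∨):
  (∃k ∃s (B(s) ∧ ¬B(k))) ∨ (∀q ¬B(q)) ∧ (∃p ¬B(p))
Extract every quantifier outward, since the variables are now distinct and don't occur free across branches:
  ∃k ∃s ∀q ∃p (B(s) ∧ ¬B(k) ∨ ¬B(q) ∧ ¬B(p))
The quantifier ∀p sits under an odd number of negations (counting the antecedent side of each →), so it flips to ∃p.

existential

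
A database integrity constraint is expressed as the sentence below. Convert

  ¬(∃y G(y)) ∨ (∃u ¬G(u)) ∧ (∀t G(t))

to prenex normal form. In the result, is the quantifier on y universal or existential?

universal

Push ¬ through the quantifiers and connectives to reach negation normal form:
  (∀y ¬G(y)) ∨ (∃u ¬G(u)) ∧ (∀t G(t))
Extract every quantifier outward, since the variables are now distinct and don't occur free across branches:
  ∀y ∃u ∀t (¬G(y) ∨ ¬G(u) ∧ G(t))
The quantifier ∃y sits under an odd number of negations, so it flips to ∀y.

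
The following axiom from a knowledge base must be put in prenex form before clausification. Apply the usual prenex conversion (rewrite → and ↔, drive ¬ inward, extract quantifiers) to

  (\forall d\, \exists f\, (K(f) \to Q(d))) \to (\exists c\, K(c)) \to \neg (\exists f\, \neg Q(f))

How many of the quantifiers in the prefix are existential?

1

Eliminate → and ↔ using ¬ and ∨.
  \neg (\forall d\, \exists f\, (\neg K(f) \lor Q(d))) \lor \neg (\exists c\, K(c)) \lor \neg (\exists f\, \neg Q(f))
Drive negations inward (¬∀x A ≡ ∃x ¬A, ¬∃x A ≡ ∀x ¬A, De Morgan for ∧/∨):
  (\exists d\, \forall f\, (K(f) \land \neg Q(d))) \lor (\forall c\, \neg K(c)) \lor (\forall f\, Q(f))
Rename bound variables to avoid capture: f↦v.
  (\exists d\, \forall f\, (K(f) \land \neg Q(d))) \lor (\forall c\, \neg K(c)) \lor (\forall v\, Q(v))
Finally move all quantifiers to the prefix:
  \exists d\, \forall f\, \forall c\, \forall v\, (K(f) \land \neg Q(d) \lor \neg K(c) \lor Q(v))
The prefix is \exists d \forall f \forall c \forall v: 3 universal, 1 existential.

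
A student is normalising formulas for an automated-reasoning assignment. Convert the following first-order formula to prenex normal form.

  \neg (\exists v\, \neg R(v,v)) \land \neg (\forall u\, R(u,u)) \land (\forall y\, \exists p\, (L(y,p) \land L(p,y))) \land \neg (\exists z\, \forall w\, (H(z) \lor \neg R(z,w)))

Drive negations inward (¬∀x A ≡ ∃x ¬A, ¬∃x A ≡ ∀x ¬A, De Morgan for ∧/∨):
  (\forall v\, R(v,v)) \land (\exists u\, \neg R(u,u)) \land (\forall y\, \exists p\, (L(y,p) \land L(p,y))) \land (\forall z\, \exists w\, (\neg H(z) \land R(z,w)))
All bound variables are already distinct, so no renaming is needed.
Finally move all quantifiers to the prefix:
  \forall v\, \exists u\, \forall y\, \exists p\, \forall z\, \exists w\, (R(v,v) \land \neg R(u,u) \land L(y,p) \land L(p,y) \land \neg H(z) \land R(z,w))

\forall v\, \exists u\, \forall y\, \exists p\, \forall z\, \exists w\, (R(v,v) \land \neg R(u,u) \land L(y,p) \land L(p,y) \land \neg H(z) \land R(z,w))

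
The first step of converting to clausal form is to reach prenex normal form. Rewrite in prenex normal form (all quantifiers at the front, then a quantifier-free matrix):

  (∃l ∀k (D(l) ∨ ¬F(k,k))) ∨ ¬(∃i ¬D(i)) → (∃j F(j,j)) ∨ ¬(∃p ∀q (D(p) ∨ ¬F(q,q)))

Eliminate → and ↔ using ¬ and ∨.
  ¬((∃l ∀k (D(l) ∨ ¬F(k,k))) ∨ ¬(∃i ¬D(i))) ∨ (∃j F(j,j)) ∨ ¬(∃p ∀q (D(p) ∨ ¬F(q,q)))
Push ¬ through the quantifiers and connectives to reach negation normal form:
  (∀l ∃k (¬D(l) ∧ F(k,k))) ∧ (∃i ¬D(i)) ∨ (∃j F(j,j)) ∨ (∀p ∃q (¬D(p) ∧ F(q,q)))
All bound variables are already distinct, so no renaming is needed.
Pull the quantifiers to the front (each side's bound variable is not free in the other side):
  ∀l ∃k ∃i ∃j ∀p ∃q (¬D(l) ∧ F(k,k) ∧ ¬D(i) ∨ F(j,j) ∨ ¬D(p) ∧ F(q,q))

∀l ∃k ∃i ∃j ∀p ∃q (¬D(l) ∧ F(k,k) ∧ ¬D(i) ∨ F(j,j) ∨ ¬D(p) ∧ F(q,q))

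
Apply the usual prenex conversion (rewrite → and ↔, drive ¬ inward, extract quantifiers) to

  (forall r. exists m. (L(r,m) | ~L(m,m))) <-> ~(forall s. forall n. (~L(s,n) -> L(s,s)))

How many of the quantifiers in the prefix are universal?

Eliminate → and ↔ using ¬ and ∨; A ↔ B as (¬A ∨ B) ∧ (¬B ∨ A).
  (~(forall r. exists m. (L(r,m) | ~L(m,m))) | ~(forall s. forall n. (~~L(s,n) | L(s,s)))) & (~~(forall s. forall n. (~~L(s,n) | L(s,s))) | (forall r. exists m. (L(r,m) | ~L(m,m))))
Push ¬ through the quantifiers and connectives to reach negation normal form:
  ((exists r. forall m. (~L(r,m) & L(m,m))) | (exists s. exists n. (~L(s,n) & ~L(s,s)))) & ((forall s. forall n. (L(s,n) | L(s,s))) | (forall r. exists m. (L(r,m) | ~L(m,m))))
Rename bound variables to avoid capture: s↦x, n↦t, r↦a, m↦u1.
  ((exists r. forall m. (~L(r,m) & L(m,m))) | (exists s. exists n. (~L(s,n) & ~L(s,s)))) & ((forall x. forall t. (L(x,t) | L(x,x))) | (forall a. exists u1. (L(a,u1) | ~L(u1,u1))))
Extract every quantifier outward, since the variables are now distinct and don't occur free across branches:
  exists r. forall m. exists s. exists n. forall x. forall t. forall a. exists u1. ((~L(r,m) & L(m,m) | ~L(s,n) & ~L(s,s)) & (L(x,t) | L(x,x) | L(a,u1) | ~L(u1,u1)))
The prefix is exists r forall m exists s exists n forall x forall t forall a exists u1: 4 universal, 4 existential.

4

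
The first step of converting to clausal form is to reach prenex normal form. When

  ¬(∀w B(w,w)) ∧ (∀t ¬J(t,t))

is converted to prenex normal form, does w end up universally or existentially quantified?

existential

Drive negations inward (¬∀x A ≡ ∃x ¬A, ¬∃x A ≡ ∀x ¬A, De Morgan for ∧/∨):
  (∃w ¬B(w,w)) ∧ (∀t ¬J(t,t))
Extract every quantifier outward, since the variables are now distinct and don't occur free across branches:
  ∃w ∀t (¬B(w,w) ∧ ¬J(t,t))
The quantifier ∀w sits under an odd number of negations, so it flips to ∃w.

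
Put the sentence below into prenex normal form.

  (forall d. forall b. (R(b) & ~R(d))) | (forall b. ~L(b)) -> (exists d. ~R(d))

exists d. exists b. exists u. exists c. ((~R(b) | R(d)) & L(u) | ~R(c))

First replace A → B with ¬A ∨ B.
  ~((forall d. forall b. (R(b) & ~R(d))) | (forall b. ~L(b))) | (exists d. ~R(d))
Push ¬ through the quantifiers and connectives to reach negation normal form:
  (exists d. exists b. (~R(b) | R(d))) & (exists b. L(b)) | (exists d. ~R(d))
Rename bound variables to avoid capture: b↦u, d↦c.
  (exists d. exists b. (~R(b) | R(d))) & (exists u. L(u)) | (exists c. ~R(c))
Finally move all quantifiers to the prefix:
  exists d. exists b. exists u. exists c. ((~R(b) | R(d)) & L(u) | ~R(c))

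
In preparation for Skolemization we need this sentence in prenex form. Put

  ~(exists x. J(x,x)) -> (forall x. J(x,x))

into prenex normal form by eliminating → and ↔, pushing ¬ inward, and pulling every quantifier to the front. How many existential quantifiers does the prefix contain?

First replace A → B with ¬A ∨ B.
  ~~(exists x. J(x,x)) | (forall x. J(x,x))
Drive negations inward (¬∀x A ≡ ∃x ¬A, ¬∃x A ≡ ∀x ¬A, De Morgan for ∧/∨):
  (exists x. J(x,x)) | (forall x. J(x,x))
Give each quantifier a distinct variable: x↦x1.
  (exists x. J(x,x)) | (forall x1. J(x1,x1))
Extract every quantifier outward, since the variables are now distinct and don't occur free across branches:
  exists x. forall x1. (J(x,x) | J(x1,x1))
The prefix is exists x forall x1: 1 universal, 1 existential.

1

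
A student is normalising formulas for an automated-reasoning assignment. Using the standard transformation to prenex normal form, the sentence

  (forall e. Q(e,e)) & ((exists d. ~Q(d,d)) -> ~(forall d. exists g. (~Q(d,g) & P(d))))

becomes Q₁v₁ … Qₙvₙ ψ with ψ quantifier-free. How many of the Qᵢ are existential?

Eliminate → and ↔ using ¬ and ∨.
  (forall e. Q(e,e)) & (~(exists d. ~Q(d,d)) | ~(forall d. exists g. (~Q(d,g) & P(d))))
Drive negations inward (¬∀x A ≡ ∃x ¬A, ¬∃x A ≡ ∀x ¬A, De Morgan for ∧/∨):
  (forall e. Q(e,e)) & ((forall d. Q(d,d)) | (exists d. forall g. (Q(d,g) | ~P(d))))
Rename bound variables to avoid capture: d↦s.
  (forall e. Q(e,e)) & ((forall d. Q(d,d)) | (exists s. forall g. (Q(s,g) | ~P(s))))
Extract every quantifier outward, since the variables are now distinct and don't occur free across branches:
  forall e. forall d. exists s. forall g. (Q(e,e) & (Q(d,d) | Q(s,g) | ~P(s)))
The prefix is forall e forall d exists s forall g: 3 universal, 1 existential.

1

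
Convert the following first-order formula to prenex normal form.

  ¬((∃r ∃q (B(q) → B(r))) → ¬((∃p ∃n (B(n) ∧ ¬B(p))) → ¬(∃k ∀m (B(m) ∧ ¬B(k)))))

First replace A → B with ¬A ∨ B.
  ¬(¬(∃r ∃q (¬B(q) ∨ B(r))) ∨ ¬(¬(∃p ∃n (B(n) ∧ ¬B(p))) ∨ ¬(∃k ∀m (B(m) ∧ ¬B(k)))))
Push ¬ through the quantifiers and connectives to reach negation normal form:
  (∃r ∃q (¬B(q) ∨ B(r))) ∧ ((∀p ∀n (¬B(n) ∨ B(p))) ∨ (∀k ∃m (¬B(m) ∨ B(k))))
All bound variables are already distinct, so no renaming is needed.
Finally move all quantifiers to the prefix:
  ∃r ∃q ∀p ∀n ∀k ∃m ((¬B(q) ∨ B(r)) ∧ (¬B(n) ∨ B(p) ∨ ¬B(m) ∨ B(k)))

∃r ∃q ∀p ∀n ∀k ∃m ((¬B(q) ∨ B(r)) ∧ (¬B(n) ∨ B(p) ∨ ¬B(m) ∨ B(k)))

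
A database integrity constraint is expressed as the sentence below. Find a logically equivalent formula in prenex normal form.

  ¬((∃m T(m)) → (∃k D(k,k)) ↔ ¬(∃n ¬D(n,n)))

Eliminate → and ↔ using ¬ and ∨; A ↔ B as (¬A ∨ B) ∧ (¬B ∨ A).
  ¬((¬(¬(∃m T(m)) ∨ (∃k D(k,k))) ∨ ¬(∃n ¬D(n,n))) ∧ (¬¬(∃n ¬D(n,n)) ∨ ¬(∃m T(m)) ∨ (∃k D(k,k))))
Drive negations inward (¬∀x A ≡ ∃x ¬A, ¬∃x A ≡ ∀x ¬A, De Morgan for ∧/∨):
  ((∀m ¬T(m)) ∨ (∃k D(k,k))) ∧ (∃n ¬D(n,n)) ∨ (∀n D(n,n)) ∧ (∃m T(m)) ∧ (∀k ¬D(k,k))
Rename bound variables to avoid capture: n↦y, m↦w1, k↦z1.
  ((∀m ¬T(m)) ∨ (∃k D(k,k))) ∧ (∃n ¬D(n,n)) ∨ (∀y D(y,y)) ∧ (∃w1 T(w1)) ∧ (∀z1 ¬D(z1,z1))
Pull the quantifiers to the front (each side's bound variable is not free in the other side):
  ∀m ∃k ∃n ∀y ∃w1 ∀z1 ((¬T(m) ∨ D(k,k)) ∧ ¬D(n,n) ∨ D(y,y) ∧ T(w1) ∧ ¬D(z1,z1))

∀m ∃k ∃n ∀y ∃w1 ∀z1 ((¬T(m) ∨ D(k,k)) ∧ ¬D(n,n) ∨ D(y,y) ∧ T(w1) ∧ ¬D(z1,z1))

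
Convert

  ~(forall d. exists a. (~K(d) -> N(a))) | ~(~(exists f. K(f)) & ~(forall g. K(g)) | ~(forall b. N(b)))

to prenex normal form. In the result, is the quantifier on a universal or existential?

First replace A → B with ¬A ∨ B.
  ~(forall d. exists a. (~~K(d) | N(a))) | ~(~(exists f. K(f)) & ~(forall g. K(g)) | ~(forall b. N(b)))
Move each ¬ inward, flipping quantifiers it crosses:
  (exists d. forall a. (~K(d) & ~N(a))) | ((exists f. K(f)) | (forall g. K(g))) & (forall b. N(b))
Finally move all quantifiers to the prefix:
  exists d. forall a. exists f. forall g. forall b. (~K(d) & ~N(a) | (K(f) | K(g)) & N(b))
The quantifier exists a sits under an odd number of negations (counting the antecedent side of each →), so it flips to forall a.

universal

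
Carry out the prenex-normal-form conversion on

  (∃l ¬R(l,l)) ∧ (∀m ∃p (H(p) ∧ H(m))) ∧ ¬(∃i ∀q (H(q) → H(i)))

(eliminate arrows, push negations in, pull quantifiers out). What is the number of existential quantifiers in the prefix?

3

Rewrite implications/biconditionals: A → B as ¬A ∨ B.
  (∃l ¬R(l,l)) ∧ (∀m ∃p (H(p) ∧ H(m))) ∧ ¬(∃i ∀q (¬H(q) ∨ H(i)))
Push ¬ through the quantifiers and connectives to reach negation normal form:
  (∃l ¬R(l,l)) ∧ (∀m ∃p (H(p) ∧ H(m))) ∧ (∀i ∃q (H(q) ∧ ¬H(i)))
All bound variables are already distinct, so no renaming is needed.
Finally move all quantifiers to the prefix:
  ∃l ∀m ∃p ∀i ∃q (¬R(l,l) ∧ H(p) ∧ H(m) ∧ H(q) ∧ ¬H(i))
The prefix is ∃l ∀m ∃p ∀i ∃q: 2 universal, 3 existential.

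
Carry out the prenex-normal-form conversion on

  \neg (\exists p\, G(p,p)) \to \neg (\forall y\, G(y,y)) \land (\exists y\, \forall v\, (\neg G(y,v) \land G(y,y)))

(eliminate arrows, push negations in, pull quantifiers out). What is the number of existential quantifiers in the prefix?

3

Rewrite implications/biconditionals: A → B as ¬A ∨ B.
  \neg \neg (\exists p\, G(p,p)) \lor \neg (\forall y\, G(y,y)) \land (\exists y\, \forall v\, (\neg G(y,v) \land G(y,y)))
Drive negations inward (¬∀x A ≡ ∃x ¬A, ¬∃x A ≡ ∀x ¬A, De Morgan for ∧/∨):
  (\exists p\, G(p,p)) \lor (\exists y\, \neg G(y,y)) \land (\exists y\, \forall v\, (\neg G(y,v) \land G(y,y)))
Standardize variables apart so no two quantifiers bind the same name: y↦u.
  (\exists p\, G(p,p)) \lor (\exists y\, \neg G(y,y)) \land (\exists u\, \forall v\, (\neg G(u,v) \land G(u,u)))
Extract every quantifier outward, since the variables are now distinct and don't occur free across branches:
  \exists p\, \exists y\, \exists u\, \forall v\, (G(p,p) \lor \neg G(y,y) \land \neg G(u,v) \land G(u,u))
The prefix is \exists p \exists y \exists u \forall v: 1 universal, 3 existential.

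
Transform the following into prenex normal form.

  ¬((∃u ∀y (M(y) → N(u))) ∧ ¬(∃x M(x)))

Eliminate → and ↔ using ¬ and ∨.
  ¬((∃u ∀y (¬M(y) ∨ N(u))) ∧ ¬(∃x M(x)))
Push ¬ through the quantifiers and connectives to reach negation normal form:
  (∀u ∃y (M(y) ∧ ¬N(u))) ∨ (∃x M(x))
Finally move all quantifiers to the prefix:
  ∀u ∃y ∃x (M(y) ∧ ¬N(u) ∨ M(x))

∀u ∃y ∃x (M(y) ∧ ¬N(u) ∨ M(x))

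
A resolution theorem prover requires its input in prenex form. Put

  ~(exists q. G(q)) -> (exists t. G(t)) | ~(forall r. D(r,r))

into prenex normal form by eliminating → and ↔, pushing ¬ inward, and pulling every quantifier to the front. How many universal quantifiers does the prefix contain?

Rewrite implications/biconditionals: A → B as ¬A ∨ B.
  ~~(exists q. G(q)) | (exists t. G(t)) | ~(forall r. D(r,r))
Move each ¬ inward, flipping quantifiers it crosses:
  (exists q. G(q)) | (exists t. G(t)) | (exists r. ~D(r,r))
Extract every quantifier outward, since the variables are now distinct and don't occur free across branches:
  exists q. exists t. exists r. (G(q) | G(t) | ~D(r,r))
The prefix is exists q exists t exists r: 0 universal, 3 existential.

0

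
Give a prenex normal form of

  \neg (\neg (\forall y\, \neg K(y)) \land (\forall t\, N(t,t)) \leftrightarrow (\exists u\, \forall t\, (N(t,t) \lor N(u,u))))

Eliminate → and ↔ using ¬ and ∨; A ↔ B as (¬A ∨ B) ∧ (¬B ∨ A).
  \neg ((\neg (\neg (\forall y\, \neg K(y)) \land (\forall t\, N(t,t))) \lor (\exists u\, \forall t\, (N(t,t) \lor N(u,u)))) \land (\neg (\exists u\, \forall t\, (N(t,t) \lor N(u,u))) \lor \neg (\forall y\, \neg K(y)) \land (\forall t\, N(t,t))))
Move each ¬ inward, flipping quantifiers it crosses:
  (\exists y\, K(y)) \land (\forall t\, N(t,t)) \land (\forall u\, \exists t\, (\neg N(t,t) \land \neg N(u,u))) \lor (\exists u\, \forall t\, (N(t,t) \lor N(u,u))) \land ((\forall y\, \neg K(y)) \lor (\exists t\, \neg N(t,t)))
Give each quantifier a distinct variable: t↦a, u↦w1, t↦z, y↦z1, t↦v.
  (\exists y\, K(y)) \land (\forall t\, N(t,t)) \land (\forall u\, \exists a\, (\neg N(a,a) \land \neg N(u,u))) \lor (\exists w1\, \forall z\, (N(z,z) \lor N(w1,w1))) \land ((\forall z1\, \neg K(z1)) \lor (\exists v\, \neg N(v,v)))
Finally move all quantifiers to the prefix:
  \exists y\, \forall t\, \forall u\, \exists a\, \exists w1\, \forall z\, \forall z1\, \exists v\, (K(y) \land N(t,t) \land \neg N(a,a) \land \neg N(u,u) \lor (N(z,z) \lor N(w1,w1)) \land (\neg K(z1) \lor \neg N(v,v)))

\exists y\, \forall t\, \forall u\, \exists a\, \exists w1\, \forall z\, \forall z1\, \exists v\, (K(y) \land N(t,t) \land \neg N(a,a) \land \neg N(u,u) \lor (N(z,z) \lor N(w1,w1)) \land (\neg K(z1) \lor \neg N(v,v)))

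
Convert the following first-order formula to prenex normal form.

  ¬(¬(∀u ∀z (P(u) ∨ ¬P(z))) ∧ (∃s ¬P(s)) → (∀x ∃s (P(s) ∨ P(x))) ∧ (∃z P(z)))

Rewrite implications/biconditionals: A → B as ¬A ∨ B.
  ¬(¬(¬(∀u ∀z (P(u) ∨ ¬P(z))) ∧ (∃s ¬P(s))) ∨ (∀x ∃s (P(s) ∨ P(x))) ∧ (∃z P(z)))
Drive negations inward (¬∀x A ≡ ∃x ¬A, ¬∃x A ≡ ∀x ¬A, De Morgan for ∧/∨):
  (∃u ∃z (¬P(u) ∧ P(z))) ∧ (∃s ¬P(s)) ∧ ((∃x ∀s (¬P(s) ∧ ¬P(x))) ∨ (∀z ¬P(z)))
Give each quantifier a distinct variable: s↦t, z↦a.
  (∃u ∃z (¬P(u) ∧ P(z))) ∧ (∃s ¬P(s)) ∧ ((∃x ∀t (¬P(t) ∧ ¬P(x))) ∨ (∀a ¬P(a)))
Finally move all quantifiers to the prefix:
  ∃u ∃z ∃s ∃x ∀t ∀a (¬P(u) ∧ P(z) ∧ ¬P(s) ∧ (¬P(t) ∧ ¬P(x) ∨ ¬P(a)))

∃u ∃z ∃s ∃x ∀t ∀a (¬P(u) ∧ P(z) ∧ ¬P(s) ∧ (¬P(t) ∧ ¬P(x) ∨ ¬P(a)))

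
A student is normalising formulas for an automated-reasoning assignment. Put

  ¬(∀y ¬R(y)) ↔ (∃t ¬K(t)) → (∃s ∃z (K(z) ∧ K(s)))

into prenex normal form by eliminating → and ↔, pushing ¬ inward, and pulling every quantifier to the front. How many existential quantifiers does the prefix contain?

4

Rewrite implications/biconditionals: A → B as ¬A ∨ B; A ↔ B as (¬A ∨ B) ∧ (¬B ∨ A).
  (¬¬(∀y ¬R(y)) ∨ ¬(∃t ¬K(t)) ∨ (∃s ∃z (K(z) ∧ K(s)))) ∧ (¬(¬(∃t ¬K(t)) ∨ (∃s ∃z (K(z) ∧ K(s)))) ∨ ¬(∀y ¬R(y)))
Drive negations inward (¬∀x A ≡ ∃x ¬A, ¬∃x A ≡ ∀x ¬A, De Morgan for ∧/∨):
  ((∀y ¬R(y)) ∨ (∀t K(t)) ∨ (∃s ∃z (K(z) ∧ K(s)))) ∧ ((∃t ¬K(t)) ∧ (∀s ∀z (¬K(z) ∨ ¬K(s))) ∨ (∃y R(y)))
Rename bound variables to avoid capture: t↦p, s↦w, z↦u, y↦q.
  ((∀y ¬R(y)) ∨ (∀t K(t)) ∨ (∃s ∃z (K(z) ∧ K(s)))) ∧ ((∃p ¬K(p)) ∧ (∀w ∀u (¬K(u) ∨ ¬K(w))) ∨ (∃q R(q)))
Finally move all quantifiers to the prefix:
  ∀y ∀t ∃s ∃z ∃p ∀w ∀u ∃q ((¬R(y) ∨ K(t) ∨ K(z) ∧ K(s)) ∧ (¬K(p) ∧ (¬K(u) ∨ ¬K(w)) ∨ R(q)))
The prefix is ∀y ∀t ∃s ∃z ∃p ∀w ∀u ∃q: 4 universal, 4 existential.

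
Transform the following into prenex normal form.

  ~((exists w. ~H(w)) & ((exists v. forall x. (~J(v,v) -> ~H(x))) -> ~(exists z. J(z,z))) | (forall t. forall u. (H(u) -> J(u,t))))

forall w. exists v. forall x. exists z. exists t. exists u. ((H(w) | (J(v,v) | ~H(x)) & J(z,z)) & H(u) & ~J(u,t))

Eliminate → and ↔ using ¬ and ∨.
  ~((exists w. ~H(w)) & (~(exists v. forall x. (~~J(v,v) | ~H(x))) | ~(exists z. J(z,z))) | (forall t. forall u. (~H(u) | J(u,t))))
Push ¬ through the quantifiers and connectives to reach negation normal form:
  ((forall w. H(w)) | (exists v. forall x. (J(v,v) | ~H(x))) & (exists z. J(z,z))) & (exists t. exists u. (H(u) & ~J(u,t)))
All bound variables are already distinct, so no renaming is needed.
Extract every quantifier outward, since the variables are now distinct and don't occur free across branches:
  forall w. exists v. forall x. exists z. exists t. exists u. ((H(w) | (J(v,v) | ~H(x)) & J(z,z)) & H(u) & ~J(u,t))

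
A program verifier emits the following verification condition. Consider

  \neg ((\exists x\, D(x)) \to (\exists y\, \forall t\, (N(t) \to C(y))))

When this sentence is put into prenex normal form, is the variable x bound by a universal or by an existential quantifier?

Rewrite implications/biconditionals: A → B as ¬A ∨ B.
  \neg (\neg (\exists x\, D(x)) \lor (\exists y\, \forall t\, (\neg N(t) \lor C(y))))
Move each ¬ inward, flipping quantifiers it crosses:
  (\exists x\, D(x)) \land (\forall y\, \exists t\, (N(t) \land \neg C(y)))
All bound variables are already distinct, so no renaming is needed.
Finally move all quantifiers to the prefix:
  \exists x\, \forall y\, \exists t\, (D(x) \land N(t) \land \neg C(y))
The quantifier \exists x sits under an even number of negations (counting the antecedent side of each →), so it remains existential.

existential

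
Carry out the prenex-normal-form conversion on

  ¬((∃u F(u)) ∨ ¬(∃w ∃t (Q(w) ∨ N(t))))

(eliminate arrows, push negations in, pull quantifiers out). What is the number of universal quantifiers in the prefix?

1

Drive negations inward (¬∀x A ≡ ∃x ¬A, ¬∃x A ≡ ∀x ¬A, De Morgan for ∧/∨):
  (∀u ¬F(u)) ∧ (∃w ∃t (Q(w) ∨ N(t)))
All bound variables are already distinct, so no renaming is needed.
Finally move all quantifiers to the prefix:
  ∀u ∃w ∃t (¬F(u) ∧ (Q(w) ∨ N(t)))
The prefix is ∀u ∃w ∃t: 1 universal, 2 existential.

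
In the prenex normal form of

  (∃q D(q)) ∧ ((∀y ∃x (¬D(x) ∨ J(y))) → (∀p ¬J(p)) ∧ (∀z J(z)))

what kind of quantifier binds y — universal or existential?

First replace A → B with ¬A ∨ B.
  (∃q D(q)) ∧ (¬(∀y ∃x (¬D(x) ∨ J(y))) ∨ (∀p ¬J(p)) ∧ (∀z J(z)))
Drive negations inward (¬∀x A ≡ ∃x ¬A, ¬∃x A ≡ ∀x ¬A, De Morgan for ∧/∨):
  (∃q D(q)) ∧ ((∃y ∀x (D(x) ∧ ¬J(y))) ∨ (∀p ¬J(p)) ∧ (∀z J(z)))
Extract every quantifier outward, since the variables are now distinct and don't occur free across branches:
  ∃q ∃y ∀x ∀p ∀z (D(q) ∧ (D(x) ∧ ¬J(y) ∨ ¬J(p) ∧ J(z)))
The quantifier ∀y sits under an odd number of negations (counting the antecedent side of each →), so it flips to ∃y.

existential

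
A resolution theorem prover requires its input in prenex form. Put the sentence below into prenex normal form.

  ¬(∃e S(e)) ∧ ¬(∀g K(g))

∀e ∃g (¬S(e) ∧ ¬K(g))

Push ¬ through the quantifiers and connectives to reach negation normal form:
  (∀e ¬S(e)) ∧ (∃g ¬K(g))
All bound variables are already distinct, so no renaming is needed.
Pull the quantifiers to the front (each side's bound variable is not free in the other side):
  ∀e ∃g (¬S(e) ∧ ¬K(g))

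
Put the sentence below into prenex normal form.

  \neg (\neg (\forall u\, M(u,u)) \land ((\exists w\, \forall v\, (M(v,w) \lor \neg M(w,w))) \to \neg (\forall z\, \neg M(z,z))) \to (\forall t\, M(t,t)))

\exists u\, \forall w\, \exists v\, \exists z\, \exists t\, (\neg M(u,u) \land (\neg M(v,w) \land M(w,w) \lor M(z,z)) \land \neg M(t,t))

Rewrite implications/biconditionals: A → B as ¬A ∨ B.
  \neg (\neg (\neg (\forall u\, M(u,u)) \land (\neg (\exists w\, \forall v\, (M(v,w) \lor \neg M(w,w))) \lor \neg (\forall z\, \neg M(z,z)))) \lor (\forall t\, M(t,t)))
Move each ¬ inward, flipping quantifiers it crosses:
  (\exists u\, \neg M(u,u)) \land ((\forall w\, \exists v\, (\neg M(v,w) \land M(w,w))) \lor (\exists z\, M(z,z))) \land (\exists t\, \neg M(t,t))
All bound variables are already distinct, so no renaming is needed.
Pull the quantifiers to the front (each side's bound variable is not free in the other side):
  \exists u\, \forall w\, \exists v\, \exists z\, \exists t\, (\neg M(u,u) \land (\neg M(v,w) \land M(w,w) \lor M(z,z)) \land \neg M(t,t))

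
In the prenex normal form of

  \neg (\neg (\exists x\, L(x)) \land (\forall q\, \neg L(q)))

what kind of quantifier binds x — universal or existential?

existential

Drive negations inward (¬∀x A ≡ ∃x ¬A, ¬∃x A ≡ ∀x ¬A, De Morgan for ∧/∨):
  (\exists x\, L(x)) \lor (\exists q\, L(q))
Finally move all quantifiers to the prefix:
  \exists x\, \exists q\, (L(x) \lor L(q))
The quantifier \exists x sits under an even number of negations, so it remains existential.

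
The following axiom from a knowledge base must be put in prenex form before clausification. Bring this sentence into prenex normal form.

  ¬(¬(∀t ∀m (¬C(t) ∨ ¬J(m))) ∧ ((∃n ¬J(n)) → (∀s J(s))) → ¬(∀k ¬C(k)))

Rewrite implications/biconditionals: A → B as ¬A ∨ B.
  ¬(¬(¬(∀t ∀m (¬C(t) ∨ ¬J(m))) ∧ (¬(∃n ¬J(n)) ∨ (∀s J(s)))) ∨ ¬(∀k ¬C(k)))
Push ¬ through the quantifiers and connectives to reach negation normal form:
  (∃t ∃m (C(t) ∧ J(m))) ∧ ((∀n J(n)) ∨ (∀s J(s))) ∧ (∀k ¬C(k))
Pull the quantifiers to the front (each side's bound variable is not free in the other side):
  ∃t ∃m ∀n ∀s ∀k (C(t) ∧ J(m) ∧ (J(n) ∨ J(s)) ∧ ¬C(k))

∃t ∃m ∀n ∀s ∀k (C(t) ∧ J(m) ∧ (J(n) ∨ J(s)) ∧ ¬C(k))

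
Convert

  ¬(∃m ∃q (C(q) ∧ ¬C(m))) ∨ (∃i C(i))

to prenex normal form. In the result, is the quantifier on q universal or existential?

Move each ¬ inward, flipping quantifiers it crosses:
  (∀m ∀q (¬C(q) ∨ C(m))) ∨ (∃i C(i))
Pull the quantifiers to the front (each side's bound variable is not free in the other side):
  ∀m ∀q ∃i (¬C(q) ∨ C(m) ∨ C(i))
The quantifier ∃q sits under an odd number of negations, so it flips to ∀q.

universal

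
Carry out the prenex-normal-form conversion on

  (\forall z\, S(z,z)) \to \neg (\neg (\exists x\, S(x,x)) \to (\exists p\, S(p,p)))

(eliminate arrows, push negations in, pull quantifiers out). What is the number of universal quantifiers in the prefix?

2

Rewrite implications/biconditionals: A → B as ¬A ∨ B.
  \neg (\forall z\, S(z,z)) \lor \neg (\neg \neg (\exists x\, S(x,x)) \lor (\exists p\, S(p,p)))
Move each ¬ inward, flipping quantifiers it crosses:
  (\exists z\, \neg S(z,z)) \lor (\forall x\, \neg S(x,x)) \land (\forall p\, \neg S(p,p))
All bound variables are already distinct, so no renaming is needed.
Finally move all quantifiers to the prefix:
  \exists z\, \forall x\, \forall p\, (\neg S(z,z) \lor \neg S(x,x) \land \neg S(p,p))
The prefix is \exists z \forall x \forall p: 2 universal, 1 existential.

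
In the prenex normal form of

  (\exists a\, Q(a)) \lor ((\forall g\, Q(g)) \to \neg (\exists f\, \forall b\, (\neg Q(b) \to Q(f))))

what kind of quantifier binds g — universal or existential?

First replace A → B with ¬A ∨ B.
  (\exists a\, Q(a)) \lor \neg (\forall g\, Q(g)) \lor \neg (\exists f\, \forall b\, (\neg \neg Q(b) \lor Q(f)))
Drive negations inward (¬∀x A ≡ ∃x ¬A, ¬∃x A ≡ ∀x ¬A, De Morgan for ∧/∨):
  (\exists a\, Q(a)) \lor (\exists g\, \neg Q(g)) \lor (\forall f\, \exists b\, (\neg Q(b) \land \neg Q(f)))
Finally move all quantifiers to the prefix:
  \exists a\, \exists g\, \forall f\, \exists b\, (Q(a) \lor \neg Q(g) \lor \neg Q(b) \land \neg Q(f))
The quantifier \forall g sits under an odd number of negations (counting the antecedent side of each →), so it flips to \exists g.

existential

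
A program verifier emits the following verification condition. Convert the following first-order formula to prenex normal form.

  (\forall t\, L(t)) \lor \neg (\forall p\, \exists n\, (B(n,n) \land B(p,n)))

Drive negations inward (¬∀x A ≡ ∃x ¬A, ¬∃x A ≡ ∀x ¬A, De Morgan for ∧/∨):
  (\forall t\, L(t)) \lor (\exists p\, \forall n\, (\neg B(n,n) \lor \neg B(p,n)))
Extract every quantifier outward, since the variables are now distinct and don't occur free across branches:
  \forall t\, \exists p\, \forall n\, (L(t) \lor \neg B(n,n) \lor \neg B(p,n))

\forall t\, \exists p\, \forall n\, (L(t) \lor \neg B(n,n) \lor \neg B(p,n))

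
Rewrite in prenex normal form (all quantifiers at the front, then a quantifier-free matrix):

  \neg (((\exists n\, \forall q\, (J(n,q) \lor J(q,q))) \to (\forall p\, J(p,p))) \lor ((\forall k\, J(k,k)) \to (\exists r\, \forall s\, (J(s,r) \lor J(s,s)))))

First replace A → B with ¬A ∨ B.
  \neg (\neg (\exists n\, \forall q\, (J(n,q) \lor J(q,q))) \lor (\forall p\, J(p,p)) \lor \neg (\forall k\, J(k,k)) \lor (\exists r\, \forall s\, (J(s,r) \lor J(s,s))))
Move each ¬ inward, flipping quantifiers it crosses:
  (\exists n\, \forall q\, (J(n,q) \lor J(q,q))) \land (\exists p\, \neg J(p,p)) \land (\forall k\, J(k,k)) \land (\forall r\, \exists s\, (\neg J(s,r) \land \neg J(s,s)))
All bound variables are already distinct, so no renaming is needed.
Extract every quantifier outward, since the variables are now distinct and don't occur free across branches:
  \exists n\, \forall q\, \exists p\, \forall k\, \forall r\, \exists s\, ((J(n,q) \lor J(q,q)) \land \neg J(p,p) \land J(k,k) \land \neg J(s,r) \land \neg J(s,s))

\exists n\, \forall q\, \exists p\, \forall k\, \forall r\, \exists s\, ((J(n,q) \lor J(q,q)) \land \neg J(p,p) \land J(k,k) \land \neg J(s,r) \land \neg J(s,s))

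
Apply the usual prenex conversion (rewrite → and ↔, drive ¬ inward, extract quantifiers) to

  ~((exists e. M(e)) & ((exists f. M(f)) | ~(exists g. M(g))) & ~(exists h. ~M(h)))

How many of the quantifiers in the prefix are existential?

2

Move each ¬ inward, flipping quantifiers it crosses:
  (forall e. ~M(e)) | (forall f. ~M(f)) & (exists g. M(g)) | (exists h. ~M(h))
All bound variables are already distinct, so no renaming is needed.
Pull the quantifiers to the front (each side's bound variable is not free in the other side):
  forall e. forall f. exists g. exists h. (~M(e) | ~M(f) & M(g) | ~M(h))
The prefix is forall e forall f exists g exists h: 2 universal, 2 existential.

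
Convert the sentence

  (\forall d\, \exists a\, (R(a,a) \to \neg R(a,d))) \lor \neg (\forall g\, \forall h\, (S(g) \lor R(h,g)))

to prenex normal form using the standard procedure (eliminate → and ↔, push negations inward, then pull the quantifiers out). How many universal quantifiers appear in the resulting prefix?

Rewrite implications/biconditionals: A → B as ¬A ∨ B.
  (\forall d\, \exists a\, (\neg R(a,a) \lor \neg R(a,d))) \lor \neg (\forall g\, \forall h\, (S(g) \lor R(h,g)))
Drive negations inward (¬∀x A ≡ ∃x ¬A, ¬∃x A ≡ ∀x ¬A, De Morgan for ∧/∨):
  (\forall d\, \exists a\, (\neg R(a,a) \lor \neg R(a,d))) \lor (\exists g\, \exists h\, (\neg S(g) \land \neg R(h,g)))
All bound variables are already distinct, so no renaming is needed.
Finally move all quantifiers to the prefix:
  \forall d\, \exists a\, \exists g\, \exists h\, (\neg R(a,a) \lor \neg R(a,d) \lor \neg S(g) \land \neg R(h,g))
The prefix is \forall d \exists a \exists g \exists h: 1 universal, 3 existential.

1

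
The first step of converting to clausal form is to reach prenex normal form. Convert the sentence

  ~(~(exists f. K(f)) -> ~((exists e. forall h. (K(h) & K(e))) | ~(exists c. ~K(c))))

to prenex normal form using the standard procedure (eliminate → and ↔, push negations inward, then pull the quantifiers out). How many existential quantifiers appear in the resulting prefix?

Eliminate → and ↔ using ¬ and ∨.
  ~(~~(exists f. K(f)) | ~((exists e. forall h. (K(h) & K(e))) | ~(exists c. ~K(c))))
Drive negations inward (¬∀x A ≡ ∃x ¬A, ¬∃x A ≡ ∀x ¬A, De Morgan for ∧/∨):
  (forall f. ~K(f)) & ((exists e. forall h. (K(h) & K(e))) | (forall c. K(c)))
All bound variables are already distinct, so no renaming is needed.
Extract every quantifier outward, since the variables are now distinct and don't occur free across branches:
  forall f. exists e. forall h. forall c. (~K(f) & (K(h) & K(e) | K(c)))
The prefix is forall f exists e forall h forall c: 3 universal, 1 existential.

1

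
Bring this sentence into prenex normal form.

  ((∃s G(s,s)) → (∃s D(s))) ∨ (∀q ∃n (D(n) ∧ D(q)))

∀s ∃y ∀q ∃n (¬G(s,s) ∨ D(y) ∨ D(n) ∧ D(q))

Eliminate → and ↔ using ¬ and ∨.
  ¬(∃s G(s,s)) ∨ (∃s D(s)) ∨ (∀q ∃n (D(n) ∧ D(q)))
Push ¬ through the quantifiers and connectives to reach negation normal form:
  (∀s ¬G(s,s)) ∨ (∃s D(s)) ∨ (∀q ∃n (D(n) ∧ D(q)))
Rename bound variables to avoid capture: s↦y.
  (∀s ¬G(s,s)) ∨ (∃y D(y)) ∨ (∀q ∃n (D(n) ∧ D(q)))
Extract every quantifier outward, since the variables are now distinct and don't occur free across branches:
  ∀s ∃y ∀q ∃n (¬G(s,s) ∨ D(y) ∨ D(n) ∧ D(q))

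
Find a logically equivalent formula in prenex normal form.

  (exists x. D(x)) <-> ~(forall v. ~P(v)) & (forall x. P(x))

forall x. exists v. forall w. forall z. exists u. exists y1. ((~D(x) | P(v) & P(w)) & (~P(z) | ~P(u) | D(y1)))

Rewrite implications/biconditionals: A → B as ¬A ∨ B; A ↔ B as (¬A ∨ B) ∧ (¬B ∨ A).
  (~(exists x. D(x)) | ~(forall v. ~P(v)) & (forall x. P(x))) & (~(~(forall v. ~P(v)) & (forall x. P(x))) | (exists x. D(x)))
Push ¬ through the quantifiers and connectives to reach negation normal form:
  ((forall x. ~D(x)) | (exists v. P(v)) & (forall x. P(x))) & ((forall v. ~P(v)) | (exists x. ~P(x)) | (exists x. D(x)))
Rename bound variables to avoid capture: x↦w, v↦z, x↦u, x↦y1.
  ((forall x. ~D(x)) | (exists v. P(v)) & (forall w. P(w))) & ((forall z. ~P(z)) | (exists u. ~P(u)) | (exists y1. D(y1)))
Extract every quantifier outward, since the variables are now distinct and don't occur free across branches:
  forall x. exists v. forall w. forall z. exists u. exists y1. ((~D(x) | P(v) & P(w)) & (~P(z) | ~P(u) | D(y1)))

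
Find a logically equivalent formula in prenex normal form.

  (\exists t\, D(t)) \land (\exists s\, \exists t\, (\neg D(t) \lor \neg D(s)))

\exists t\, \exists s\, \exists q\, (D(t) \land (\neg D(q) \lor \neg D(s)))

Give each quantifier a distinct variable: t↦q.
  (\exists t\, D(t)) \land (\exists s\, \exists q\, (\neg D(q) \lor \neg D(s)))
Pull the quantifiers to the front (each side's bound variable is not free in the other side):
  \exists t\, \exists s\, \exists q\, (D(t) \land (\neg D(q) \lor \neg D(s)))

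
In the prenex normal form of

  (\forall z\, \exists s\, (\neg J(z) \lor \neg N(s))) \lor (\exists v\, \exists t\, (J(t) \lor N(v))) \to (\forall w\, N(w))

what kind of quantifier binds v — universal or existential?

universal

Eliminate → and ↔ using ¬ and ∨.
  \neg ((\forall z\, \exists s\, (\neg J(z) \lor \neg N(s))) \lor (\exists v\, \exists t\, (J(t) \lor N(v)))) \lor (\forall w\, N(w))
Push ¬ through the quantifiers and connectives to reach negation normal form:
  (\exists z\, \forall s\, (J(z) \land N(s))) \land (\forall v\, \forall t\, (\neg J(t) \land \neg N(v))) \lor (\forall w\, N(w))
Extract every quantifier outward, since the variables are now distinct and don't occur free across branches:
  \exists z\, \forall s\, \forall v\, \forall t\, \forall w\, (J(z) \land N(s) \land \neg J(t) \land \neg N(v) \lor N(w))
The quantifier \exists v sits under an odd number of negations (counting the antecedent side of each →), so it flips to \forall v.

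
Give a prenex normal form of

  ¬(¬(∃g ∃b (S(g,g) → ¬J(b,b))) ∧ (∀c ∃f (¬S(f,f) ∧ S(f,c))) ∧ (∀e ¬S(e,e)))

∃g ∃b ∃c ∀f ∃e (¬S(g,g) ∨ ¬J(b,b) ∨ S(f,f) ∨ ¬S(f,c) ∨ S(e,e))

Rewrite implications/biconditionals: A → B as ¬A ∨ B.
  ¬(¬(∃g ∃b (¬S(g,g) ∨ ¬J(b,b))) ∧ (∀c ∃f (¬S(f,f) ∧ S(f,c))) ∧ (∀e ¬S(e,e)))
Move each ¬ inward, flipping quantifiers it crosses:
  (∃g ∃b (¬S(g,g) ∨ ¬J(b,b))) ∨ (∃c ∀f (S(f,f) ∨ ¬S(f,c))) ∨ (∃e S(e,e))
All bound variables are already distinct, so no renaming is needed.
Pull the quantifiers to the front (each side's bound variable is not free in the other side):
  ∃g ∃b ∃c ∀f ∃e (¬S(g,g) ∨ ¬J(b,b) ∨ S(f,f) ∨ ¬S(f,c) ∨ S(e,e))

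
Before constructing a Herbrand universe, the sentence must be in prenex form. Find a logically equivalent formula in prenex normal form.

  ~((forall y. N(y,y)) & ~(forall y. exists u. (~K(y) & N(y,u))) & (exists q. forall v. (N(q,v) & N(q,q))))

Push ¬ through the quantifiers and connectives to reach negation normal form:
  (exists y. ~N(y,y)) | (forall y. exists u. (~K(y) & N(y,u))) | (forall q. exists v. (~N(q,v) | ~N(q,q)))
Give each quantifier a distinct variable: y↦x.
  (exists y. ~N(y,y)) | (forall x. exists u. (~K(x) & N(x,u))) | (forall q. exists v. (~N(q,v) | ~N(q,q)))
Finally move all quantifiers to the prefix:
  exists y. forall x. exists u. forall q. exists v. (~N(y,y) | ~K(x) & N(x,u) | ~N(q,v) | ~N(q,q))

exists y. forall x. exists u. forall q. exists v. (~N(y,y) | ~K(x) & N(x,u) | ~N(q,v) | ~N(q,q))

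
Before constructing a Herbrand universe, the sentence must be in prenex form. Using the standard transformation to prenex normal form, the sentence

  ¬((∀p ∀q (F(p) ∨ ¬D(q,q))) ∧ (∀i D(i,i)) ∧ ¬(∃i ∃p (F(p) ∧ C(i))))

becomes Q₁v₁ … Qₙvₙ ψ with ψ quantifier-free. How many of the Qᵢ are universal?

0

Move each ¬ inward, flipping quantifiers it crosses:
  (∃p ∃q (¬F(p) ∧ D(q,q))) ∨ (∃i ¬D(i,i)) ∨ (∃i ∃p (F(p) ∧ C(i)))
Standardize variables apart so no two quantifiers bind the same name: i↦y1, p↦t.
  (∃p ∃q (¬F(p) ∧ D(q,q))) ∨ (∃i ¬D(i,i)) ∨ (∃y1 ∃t (F(t) ∧ C(y1)))
Finally move all quantifiers to the prefix:
  ∃p ∃q ∃i ∃y1 ∃t (¬F(p) ∧ D(q,q) ∨ ¬D(i,i) ∨ F(t) ∧ C(y1))
The prefix is ∃p ∃q ∃i ∃y1 ∃t: 0 universal, 5 existential.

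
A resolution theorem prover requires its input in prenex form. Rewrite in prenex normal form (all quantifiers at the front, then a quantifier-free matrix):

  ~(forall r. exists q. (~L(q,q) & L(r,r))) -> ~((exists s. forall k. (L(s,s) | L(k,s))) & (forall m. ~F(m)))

Rewrite implications/biconditionals: A → B as ¬A ∨ B.
  ~~(forall r. exists q. (~L(q,q) & L(r,r))) | ~((exists s. forall k. (L(s,s) | L(k,s))) & (forall m. ~F(m)))
Move each ¬ inward, flipping quantifiers it crosses:
  (forall r. exists q. (~L(q,q) & L(r,r))) | (forall s. exists k. (~L(s,s) & ~L(k,s))) | (exists m. F(m))
Finally move all quantifiers to the prefix:
  forall r. exists q. forall s. exists k. exists m. (~L(q,q) & L(r,r) | ~L(s,s) & ~L(k,s) | F(m))

forall r. exists q. forall s. exists k. exists m. (~L(q,q) & L(r,r) | ~L(s,s) & ~L(k,s) | F(m))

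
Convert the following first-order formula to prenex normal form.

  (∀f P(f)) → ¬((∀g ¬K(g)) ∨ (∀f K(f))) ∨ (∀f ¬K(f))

Rewrite implications/biconditionals: A → B as ¬A ∨ B.
  ¬(∀f P(f)) ∨ ¬((∀g ¬K(g)) ∨ (∀f K(f))) ∨ (∀f ¬K(f))
Push ¬ through the quantifiers and connectives to reach negation normal form:
  (∃f ¬P(f)) ∨ (∃g K(g)) ∧ (∃f ¬K(f)) ∨ (∀f ¬K(f))
Give each quantifier a distinct variable: f↦t, f↦a.
  (∃f ¬P(f)) ∨ (∃g K(g)) ∧ (∃t ¬K(t)) ∨ (∀a ¬K(a))
Extract every quantifier outward, since the variables are now distinct and don't occur free across branches:
  ∃f ∃g ∃t ∀a (¬P(f) ∨ K(g) ∧ ¬K(t) ∨ ¬K(a))

∃f ∃g ∃t ∀a (¬P(f) ∨ K(g) ∧ ¬K(t) ∨ ¬K(a))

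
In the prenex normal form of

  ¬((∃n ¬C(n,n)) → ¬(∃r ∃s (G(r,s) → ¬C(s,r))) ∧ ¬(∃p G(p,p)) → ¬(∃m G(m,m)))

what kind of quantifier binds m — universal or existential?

First replace A → B with ¬A ∨ B.
  ¬(¬(∃n ¬C(n,n)) ∨ ¬(¬(∃r ∃s (¬G(r,s) ∨ ¬C(s,r))) ∧ ¬(∃p G(p,p))) ∨ ¬(∃m G(m,m)))
Drive negations inward (¬∀x A ≡ ∃x ¬A, ¬∃x A ≡ ∀x ¬A, De Morgan for ∧/∨):
  (∃n ¬C(n,n)) ∧ (∀r ∀s (G(r,s) ∧ C(s,r))) ∧ (∀p ¬G(p,p)) ∧ (∃m G(m,m))
All bound variables are already distinct, so no renaming is needed.
Pull the quantifiers to the front (each side's bound variable is not free in the other side):
  ∃n ∀r ∀s ∀p ∃m (¬C(n,n) ∧ G(r,s) ∧ C(s,r) ∧ ¬G(p,p) ∧ G(m,m))
The quantifier ∃m sits under an even number of negations (counting the antecedent side of each →), so it remains existential.

existential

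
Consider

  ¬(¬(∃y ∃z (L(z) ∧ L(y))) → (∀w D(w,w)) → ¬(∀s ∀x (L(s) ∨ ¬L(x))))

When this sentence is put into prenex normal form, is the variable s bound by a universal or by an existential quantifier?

Rewrite implications/biconditionals: A → B as ¬A ∨ B.
  ¬(¬¬(∃y ∃z (L(z) ∧ L(y))) ∨ ¬(∀w D(w,w)) ∨ ¬(∀s ∀x (L(s) ∨ ¬L(x))))
Push ¬ through the quantifiers and connectives to reach negation normal form:
  (∀y ∀z (¬L(z) ∨ ¬L(y))) ∧ (∀w D(w,w)) ∧ (∀s ∀x (L(s) ∨ ¬L(x)))
Finally move all quantifiers to the prefix:
  ∀y ∀z ∀w ∀s ∀x ((¬L(z) ∨ ¬L(y)) ∧ D(w,w) ∧ (L(s) ∨ ¬L(x)))
The quantifier ∀s sits under an even number of negations (counting the antecedent side of each →), so it remains universal.

universal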